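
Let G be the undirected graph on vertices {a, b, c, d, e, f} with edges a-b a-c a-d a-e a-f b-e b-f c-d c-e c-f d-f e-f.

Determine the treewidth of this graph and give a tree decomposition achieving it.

Treewidth 3.
Bags: B1 = {a, c, e, f}  B2 = {a, c, d, f}  B3 = {a, b, e, f}
Tree: B1–B2, B1–B3

The largest bag has 4 vertices, giving width 3; this decomposition certifies tw(G) ≤ 3. On the other hand G contains the 4-clique {a, c, d, f}. A clique must lie in a single bag of any decomposition, so no decomposition can have width below 3. The upper and lower bounds meet at 3, so that is the treewidth.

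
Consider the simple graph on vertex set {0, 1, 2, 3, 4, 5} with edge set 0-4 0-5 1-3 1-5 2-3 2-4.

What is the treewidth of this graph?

A width-2 tree decomposition is:
Bags: B1 = {1, 2, 3}  B2 = {1, 2, 5}  B3 = {0, 2, 5}  B4 = {0, 2, 4}
Tree: B1–B2, B2–B3, B3–B4
The largest bag has 3 vertices, giving width 2; this decomposition certifies tw(G) ≤ 2. Since 2–3–1–5–0–4–2 is a cycle in G, G is not acyclic. Forests are exactly the graphs of treewidth ≤ 1, so tw(G) ≥ 2. Hence tw(G) = 2 exactly.

2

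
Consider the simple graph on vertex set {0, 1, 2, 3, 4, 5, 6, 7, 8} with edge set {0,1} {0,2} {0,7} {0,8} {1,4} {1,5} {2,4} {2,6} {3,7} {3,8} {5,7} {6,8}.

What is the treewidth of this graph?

3

A width-3 tree decomposition is:
Bags: B1 = {3, 6, 7, 8}  B2 = {0, 6, 7, 8}  B3 = {0, 2, 6, 7}  B4 = {0, 2, 5, 7}  B5 = {0, 1, 2, 5}  B6 = {1, 2, 4, 5}
Tree: B1–B2, B2–B3, B3–B4, B4–B5, B5–B6
Each bag holds 4 vertices, so the decomposition has width 3, which upper-bounds the treewidth. For the lower bound: the 4 vertex sets {3,6,8}, {7}, {0}, {1,2,4,5} are disjoint, each induces a connected subgraph, and every pair is joined by at least one edge of G. Contracting each set to a single vertex therefore yields K_{4} as a minor, and since treewidth is minor-monotone, tw(G) ≥ tw(K_{4}) = 3. The upper and lower bounds meet at 3, so that is the treewidth.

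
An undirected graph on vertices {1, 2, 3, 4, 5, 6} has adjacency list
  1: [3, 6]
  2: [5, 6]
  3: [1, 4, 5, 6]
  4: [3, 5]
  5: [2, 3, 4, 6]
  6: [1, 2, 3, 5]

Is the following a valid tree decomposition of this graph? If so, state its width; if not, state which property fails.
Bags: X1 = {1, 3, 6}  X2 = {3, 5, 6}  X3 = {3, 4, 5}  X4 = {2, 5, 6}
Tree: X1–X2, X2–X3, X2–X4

Yes; width 2.

Checking the three conditions: (i) the bags cover all of {1, 2, 3, 4, 5, 6}; (ii) for each edge, some bag contains both endpoints; (iii) the bags containing any fixed vertex form a subtree. All hold, so the decomposition is valid with width 3 − 1 = 2.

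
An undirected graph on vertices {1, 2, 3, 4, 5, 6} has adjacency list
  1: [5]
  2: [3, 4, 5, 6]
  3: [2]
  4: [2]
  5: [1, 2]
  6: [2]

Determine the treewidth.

1

A width-1 tree decomposition is:
Bags: B1 = {2, 3}  B2 = {2, 5}  B3 = {1, 5}  B4 = {2, 4}  B5 = {2, 6}
Tree: B1–B2, B2–B3, B1–B4, B4–B5
The largest bag has 2 vertices, giving width 1; this decomposition certifies tw(G) ≤ 1. Since G has at least one edge (e.g. 3–2), it is not an edgeless graph, so tw(G) ≥ 1. Combining the bounds, tw(G) = 1.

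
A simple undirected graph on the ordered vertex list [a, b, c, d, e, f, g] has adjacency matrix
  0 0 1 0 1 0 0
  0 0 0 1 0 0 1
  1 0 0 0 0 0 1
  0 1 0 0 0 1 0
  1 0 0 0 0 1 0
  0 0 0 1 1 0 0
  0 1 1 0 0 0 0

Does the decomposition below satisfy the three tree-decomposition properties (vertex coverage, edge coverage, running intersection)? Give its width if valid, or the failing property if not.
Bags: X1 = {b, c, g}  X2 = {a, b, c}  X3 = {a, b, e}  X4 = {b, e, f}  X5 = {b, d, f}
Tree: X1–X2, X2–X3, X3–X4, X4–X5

Checking the three conditions: (i) the bags cover all of {a, b, c, d, e, f, g}; (ii) for each edge, some bag contains both endpoints; (iii) the bags containing any fixed vertex form a subtree. All hold, so the decomposition is valid with width 3 − 1 = 2.

Yes; width 2.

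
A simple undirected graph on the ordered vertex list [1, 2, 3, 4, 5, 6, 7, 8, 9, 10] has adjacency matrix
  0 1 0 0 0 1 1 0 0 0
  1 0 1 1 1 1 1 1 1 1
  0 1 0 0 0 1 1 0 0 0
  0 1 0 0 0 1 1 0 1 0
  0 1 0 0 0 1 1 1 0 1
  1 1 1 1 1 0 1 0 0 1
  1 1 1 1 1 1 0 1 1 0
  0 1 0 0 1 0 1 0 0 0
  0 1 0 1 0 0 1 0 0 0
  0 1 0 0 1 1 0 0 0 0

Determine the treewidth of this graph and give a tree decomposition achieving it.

Treewidth 3.
One such decomposition:
Bags: B1 = {2, 4, 7, 9}  B2 = {2, 4, 6, 7}  B3 = {2, 5, 6, 7}  B4 = {2, 5, 7, 8}  B5 = {2, 5, 6, 10}  B6 = {1, 2, 6, 7}  B7 = {2, 3, 6, 7}
Tree: B1–B2, B2–B3, B3–B4, B3–B5, B3–B6, B3–B7

Every bag has size at most 4, so the width is 4 − 1 = 3 and tw(G) ≤ 3. On the other hand G contains the 4-clique {2, 5, 6, 10}. A clique must lie in a single bag of any decomposition, so no decomposition can have width below 3. Combining the bounds, tw(G) = 3.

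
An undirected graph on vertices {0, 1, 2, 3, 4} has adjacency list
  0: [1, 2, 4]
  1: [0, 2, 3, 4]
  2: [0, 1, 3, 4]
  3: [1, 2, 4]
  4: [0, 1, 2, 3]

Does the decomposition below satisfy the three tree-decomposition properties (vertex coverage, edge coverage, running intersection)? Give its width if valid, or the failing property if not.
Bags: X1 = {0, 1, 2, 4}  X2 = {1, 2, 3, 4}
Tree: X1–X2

Yes; width 3.

Checking the three conditions: (i) the bags cover all of {0, 1, 2, 3, 4}; (ii) for each edge, some bag contains both endpoints; (iii) the bags containing any fixed vertex form a subtree. All hold, so the decomposition is valid with width 4 − 1 = 3.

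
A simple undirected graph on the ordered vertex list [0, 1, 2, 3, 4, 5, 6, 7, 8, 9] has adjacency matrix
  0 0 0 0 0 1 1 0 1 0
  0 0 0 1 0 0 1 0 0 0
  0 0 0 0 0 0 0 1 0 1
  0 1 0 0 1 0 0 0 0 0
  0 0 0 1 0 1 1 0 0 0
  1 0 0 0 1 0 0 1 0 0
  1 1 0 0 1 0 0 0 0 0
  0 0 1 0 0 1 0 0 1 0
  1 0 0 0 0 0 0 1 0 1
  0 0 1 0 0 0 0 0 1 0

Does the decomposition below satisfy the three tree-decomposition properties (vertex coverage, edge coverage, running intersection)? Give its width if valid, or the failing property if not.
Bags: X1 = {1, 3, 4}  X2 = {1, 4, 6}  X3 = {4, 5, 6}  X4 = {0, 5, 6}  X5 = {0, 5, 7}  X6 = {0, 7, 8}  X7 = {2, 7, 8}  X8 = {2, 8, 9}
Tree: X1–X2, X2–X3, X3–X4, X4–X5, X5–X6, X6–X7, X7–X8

Checking the three conditions: (i) the bags cover all of {0, 1, 2, 3, 4, 5, 6, 7, 8, 9}; (ii) for each edge, some bag contains both endpoints; (iii) the bags containing any fixed vertex form a subtree. All hold, so the decomposition is valid with width 3 − 1 = 2.

Yes; width 2.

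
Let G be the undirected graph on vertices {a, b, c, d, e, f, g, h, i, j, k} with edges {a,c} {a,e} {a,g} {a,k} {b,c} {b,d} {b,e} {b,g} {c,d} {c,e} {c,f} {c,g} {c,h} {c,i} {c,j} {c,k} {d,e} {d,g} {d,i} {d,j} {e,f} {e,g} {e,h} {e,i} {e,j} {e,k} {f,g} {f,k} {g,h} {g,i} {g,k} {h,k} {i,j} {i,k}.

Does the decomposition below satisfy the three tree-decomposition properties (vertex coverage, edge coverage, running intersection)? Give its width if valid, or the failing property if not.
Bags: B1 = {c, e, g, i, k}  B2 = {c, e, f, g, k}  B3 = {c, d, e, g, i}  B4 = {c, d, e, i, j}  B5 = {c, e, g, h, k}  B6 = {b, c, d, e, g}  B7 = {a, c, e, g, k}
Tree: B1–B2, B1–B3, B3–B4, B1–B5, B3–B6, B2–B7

Checking the three conditions: (i) the bags cover all of {a, b, c, d, e, f, g, h, i, j, k}; (ii) for each edge, some bag contains both endpoints; (iii) the bags containing any fixed vertex form a subtree. All hold, so the decomposition is valid with width 5 − 1 = 4.

Yes; width 4.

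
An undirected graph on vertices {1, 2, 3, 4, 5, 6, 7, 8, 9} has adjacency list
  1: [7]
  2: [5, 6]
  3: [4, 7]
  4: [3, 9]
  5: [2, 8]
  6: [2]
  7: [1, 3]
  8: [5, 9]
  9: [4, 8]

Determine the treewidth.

1

A width-1 tree decomposition is:
Bags: B1 = {1, 7}  B2 = {3, 7}  B3 = {3, 4}  B4 = {4, 9}  B5 = {8, 9}  B6 = {5, 8}  B7 = {2, 5}  B8 = {2, 6}
Tree: B1–B2, B2–B3, B3–B4, B4–B5, B5–B6, B6–B7, B7–B8
The largest bag has 2 vertices, giving width 1; this decomposition certifies tw(G) ≤ 1. Any graph with an edge has treewidth ≥ 1, and G has the edge 1–7. Therefore the treewidth is 1.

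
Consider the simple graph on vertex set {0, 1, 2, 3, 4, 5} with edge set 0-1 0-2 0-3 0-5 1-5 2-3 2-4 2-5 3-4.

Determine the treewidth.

2

A width-2 tree decomposition is:
Bags: B1 = {0, 1, 5}  B2 = {0, 2, 5}  B3 = {0, 2, 3}  B4 = {2, 3, 4}
Tree: B1–B2, B2–B3, B3–B4
Every bag has size at most 3, so the width is 3 − 1 = 2 and tw(G) ≤ 2. On the other hand G contains the 3-clique {0, 1, 5}. A clique must lie in a single bag of any decomposition, so no decomposition can have width below 2. Therefore the treewidth is 2.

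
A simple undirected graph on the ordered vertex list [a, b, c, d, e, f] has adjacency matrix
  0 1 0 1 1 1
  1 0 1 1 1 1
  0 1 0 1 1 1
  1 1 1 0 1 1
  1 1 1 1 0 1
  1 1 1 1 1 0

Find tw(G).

4

A width-4 tree decomposition is:
Bags: B1 = {b, c, d, e, f}  B2 = {a, b, d, e, f}
Tree: B1–B2
Each bag holds 5 vertices, so the decomposition has width 4, which upper-bounds the treewidth. On the other hand G contains the 5-clique {b, c, d, e, f}. A clique must lie in a single bag of any decomposition, so no decomposition can have width below 4. Combining the bounds, tw(G) = 4.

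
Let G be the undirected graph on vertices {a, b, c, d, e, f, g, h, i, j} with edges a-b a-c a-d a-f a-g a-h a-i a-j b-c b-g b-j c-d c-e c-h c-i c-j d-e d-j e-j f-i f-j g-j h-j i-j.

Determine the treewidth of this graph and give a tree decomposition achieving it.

Treewidth 3.
Bags: B1 = {a, c, d, j}  B2 = {a, c, i, j}  B3 = {a, b, c, j}  B4 = {c, d, e, j}  B5 = {a, b, g, j}  B6 = {a, f, i, j}  B7 = {a, c, h, j}
Tree: B1–B2, B1–B3, B1–B4, B3–B5, B2–B6, B2–B7

Each bag holds 4 vertices, so the decomposition has width 3, which upper-bounds the treewidth. On the other hand G contains the 4-clique {c, d, e, j}. A clique must lie in a single bag of any decomposition, so no decomposition can have width below 3. Combining the bounds, tw(G) = 3.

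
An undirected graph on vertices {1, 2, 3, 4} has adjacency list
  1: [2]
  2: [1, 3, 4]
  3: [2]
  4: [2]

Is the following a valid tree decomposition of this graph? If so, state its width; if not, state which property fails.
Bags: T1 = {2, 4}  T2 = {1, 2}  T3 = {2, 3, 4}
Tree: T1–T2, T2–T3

A tree decomposition must satisfy three properties: every vertex lies in some bag; for every edge, both endpoints lie together in some bag; and for every vertex, the bags containing it form a connected subtree. Here bags containing vertex 4 are not connected in the tree, so the decomposition is invalid.

No — bags containing vertex 4 are not connected in the tree.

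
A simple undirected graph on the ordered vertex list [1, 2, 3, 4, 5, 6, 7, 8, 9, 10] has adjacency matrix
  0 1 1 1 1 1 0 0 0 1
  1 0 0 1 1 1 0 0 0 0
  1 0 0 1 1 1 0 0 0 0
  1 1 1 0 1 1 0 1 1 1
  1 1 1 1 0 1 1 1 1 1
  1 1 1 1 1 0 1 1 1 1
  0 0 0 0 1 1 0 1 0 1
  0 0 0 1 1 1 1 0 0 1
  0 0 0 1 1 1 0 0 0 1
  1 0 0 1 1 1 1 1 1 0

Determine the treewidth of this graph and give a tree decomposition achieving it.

Treewidth 4.
Bags: B1 = {1, 4, 5, 6, 10}  B2 = {4, 5, 6, 9, 10}  B3 = {4, 5, 6, 8, 10}  B4 = {1, 2, 4, 5, 6}  B5 = {1, 3, 4, 5, 6}  B6 = {5, 6, 7, 8, 10}
Tree: B1–B2, B1–B3, B1–B4, B1–B5, B3–B6

Every bag has size at most 5, so the width is 5 − 1 = 4 and tw(G) ≤ 4. Conversely, {4, 5, 6, 8, 10} is a clique of size 5, and the vertices of any clique must share a bag in every tree decomposition; so some bag has ≥ 5 vertices and tw(G) ≥ 4. The upper and lower bounds meet at 4, so that is the treewidth.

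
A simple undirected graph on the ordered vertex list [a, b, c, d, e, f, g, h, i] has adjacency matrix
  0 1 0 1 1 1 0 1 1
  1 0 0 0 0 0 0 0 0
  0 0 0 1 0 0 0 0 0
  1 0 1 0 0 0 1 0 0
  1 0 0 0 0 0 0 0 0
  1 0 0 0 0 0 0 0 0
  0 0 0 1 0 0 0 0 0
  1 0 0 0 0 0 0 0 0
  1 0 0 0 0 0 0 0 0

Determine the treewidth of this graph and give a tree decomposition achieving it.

Every bag has size at most 2, so the width is 2 − 1 = 1 and tw(G) ≤ 1. G has an edge, so its treewidth is at least 1. Hence tw(G) = 1 exactly.

Treewidth 1.
One such decomposition:
Bags: B1 = {a, f}  B2 = {a, d}  B3 = {a, e}  B4 = {c, d}  B5 = {a, i}  B6 = {a, h}  B7 = {a, b}  B8 = {d, g}
Tree: B1–B2, B1–B3, B2–B4, B1–B5, B1–B6, B3–B7, B2–B8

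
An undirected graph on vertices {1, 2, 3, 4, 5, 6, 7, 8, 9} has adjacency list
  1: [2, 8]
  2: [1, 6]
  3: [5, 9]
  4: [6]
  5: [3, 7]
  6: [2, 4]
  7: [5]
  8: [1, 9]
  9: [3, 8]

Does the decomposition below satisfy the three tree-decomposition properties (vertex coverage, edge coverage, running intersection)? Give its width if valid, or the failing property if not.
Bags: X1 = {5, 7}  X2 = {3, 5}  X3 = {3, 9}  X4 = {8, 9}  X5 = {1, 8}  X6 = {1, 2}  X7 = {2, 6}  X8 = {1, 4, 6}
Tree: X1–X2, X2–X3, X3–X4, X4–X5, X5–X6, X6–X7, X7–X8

A tree decomposition must satisfy three properties: every vertex lies in some bag; for every edge, both endpoints lie together in some bag; and for every vertex, the bags containing it form a connected subtree. Here bags containing vertex 1 are not connected in the tree, so the decomposition is invalid.

No — bags containing vertex 1 are not connected in the tree.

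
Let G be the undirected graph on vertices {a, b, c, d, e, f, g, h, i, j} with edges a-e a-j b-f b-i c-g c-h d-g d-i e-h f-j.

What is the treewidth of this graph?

2

A width-2 tree decomposition is:
Bags: B1 = {c, d, g}  B2 = {c, d, i}  B3 = {b, c, i}  B4 = {b, c, f}  B5 = {c, f, j}  B6 = {a, c, j}  B7 = {a, c, e}  B8 = {c, e, h}
Tree: B1–B2, B2–B3, B3–B4, B4–B5, B5–B6, B6–B7, B7–B8
The largest bag has 3 vertices, giving width 2; this decomposition certifies tw(G) ≤ 2. For the lower bound, G contains the cycle c–g–d–i–b–f–j–a–e–h–c, so G is not a forest; only forests have treewidth ≤ 1, hence tw(G) ≥ 2. Combining the bounds, tw(G) = 2.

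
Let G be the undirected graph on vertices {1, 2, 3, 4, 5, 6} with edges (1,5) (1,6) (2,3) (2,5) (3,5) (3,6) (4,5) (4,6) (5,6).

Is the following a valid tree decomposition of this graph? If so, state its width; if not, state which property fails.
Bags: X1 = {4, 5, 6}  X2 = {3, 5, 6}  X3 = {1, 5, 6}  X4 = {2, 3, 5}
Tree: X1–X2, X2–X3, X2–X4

Checking the three conditions: (i) the bags cover all of {1, 2, 3, 4, 5, 6}; (ii) for each edge, some bag contains both endpoints; (iii) the bags containing any fixed vertex form a subtree. All hold, so the decomposition is valid with width 3 − 1 = 2.

Yes; width 2.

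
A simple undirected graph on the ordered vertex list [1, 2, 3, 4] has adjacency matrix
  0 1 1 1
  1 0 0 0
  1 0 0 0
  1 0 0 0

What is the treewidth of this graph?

A width-1 tree decomposition is:
Bags: B1 = {1, 3}  B2 = {1, 4}  B3 = {1, 2}
Tree: B1–B2, B1–B3
Each bag holds 2 vertices, so the decomposition has width 1, which upper-bounds the treewidth. Any graph with an edge has treewidth ≥ 1, and G has the edge 3–1. Hence tw(G) = 1 exactly.

1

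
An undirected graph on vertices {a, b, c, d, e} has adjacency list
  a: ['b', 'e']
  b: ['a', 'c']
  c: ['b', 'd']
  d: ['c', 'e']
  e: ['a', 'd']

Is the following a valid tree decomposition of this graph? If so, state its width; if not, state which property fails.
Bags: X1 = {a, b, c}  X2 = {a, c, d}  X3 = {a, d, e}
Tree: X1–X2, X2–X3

Yes; width 2.

Vertex coverage: the bags together contain {a, b, c, d, e}, the full vertex set. Edge coverage: each edge of G has both endpoints in at least one bag. Running intersection: for every vertex, the bags containing it form a connected subtree. All three properties hold, so this is a valid tree decomposition of width max|bag| − 1 = 2, and hence tw(G) ≤ 2.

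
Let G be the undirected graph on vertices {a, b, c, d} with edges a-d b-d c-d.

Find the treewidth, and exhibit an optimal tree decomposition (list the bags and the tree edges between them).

Each bag holds 2 vertices, so the decomposition has width 1, which upper-bounds the treewidth. G has an edge, so its treewidth is at least 1. Therefore the treewidth is 1.

Treewidth 1.
Bags: B1 = {b, d}  B2 = {c, d}  B3 = {a, d}
Tree: B1–B2, B2–B3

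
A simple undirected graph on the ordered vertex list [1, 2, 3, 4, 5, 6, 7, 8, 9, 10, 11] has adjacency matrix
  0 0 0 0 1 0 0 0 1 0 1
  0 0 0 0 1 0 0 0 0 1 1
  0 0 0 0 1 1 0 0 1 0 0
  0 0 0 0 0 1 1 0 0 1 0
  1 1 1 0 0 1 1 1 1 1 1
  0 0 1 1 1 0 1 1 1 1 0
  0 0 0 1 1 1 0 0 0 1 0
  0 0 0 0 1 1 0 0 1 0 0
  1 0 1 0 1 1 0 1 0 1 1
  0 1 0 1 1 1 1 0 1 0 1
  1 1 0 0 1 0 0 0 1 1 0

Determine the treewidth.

A width-3 tree decomposition is:
Bags: B1 = {3, 5, 6, 9}  B2 = {5, 6, 9, 10}  B3 = {5, 6, 7, 10}  B4 = {4, 6, 7, 10}  B5 = {5, 6, 8, 9}  B6 = {5, 9, 10, 11}  B7 = {2, 5, 10, 11}  B8 = {1, 5, 9, 11}
Tree: B1–B2, B2–B3, B3–B4, B1–B5, B2–B6, B6–B7, B6–B8
The largest bag has 4 vertices, giving width 3; this decomposition certifies tw(G) ≤ 3. For the lower bound, the 4 vertices {4, 6, 7, 10} are pairwise adjacent, and any tree decomposition puts a clique entirely inside one bag — forcing width ≥ 3. Combining the bounds, tw(G) = 3.

3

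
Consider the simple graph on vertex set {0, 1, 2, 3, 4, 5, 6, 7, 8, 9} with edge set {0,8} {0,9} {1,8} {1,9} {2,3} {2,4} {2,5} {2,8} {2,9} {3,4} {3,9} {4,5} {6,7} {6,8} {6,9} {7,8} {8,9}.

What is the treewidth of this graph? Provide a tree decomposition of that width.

Treewidth 2.
One optimal decomposition is:
Bags: B1 = {6, 8, 9}  B2 = {2, 8, 9}  B3 = {1, 8, 9}  B4 = {0, 8, 9}  B5 = {2, 3, 9}  B6 = {2, 3, 4}  B7 = {2, 4, 5}  B8 = {6, 7, 8}
Tree: B1–B2, B2–B3, B1–B4, B2–B5, B5–B6, B6–B7, B1–B8

The largest bag has 3 vertices, giving width 2; this decomposition certifies tw(G) ≤ 2. Conversely, {0, 8, 9} is a clique of size 3, and the vertices of any clique must share a bag in every tree decomposition; so some bag has ≥ 3 vertices and tw(G) ≥ 2. The upper and lower bounds meet at 2, so that is the treewidth.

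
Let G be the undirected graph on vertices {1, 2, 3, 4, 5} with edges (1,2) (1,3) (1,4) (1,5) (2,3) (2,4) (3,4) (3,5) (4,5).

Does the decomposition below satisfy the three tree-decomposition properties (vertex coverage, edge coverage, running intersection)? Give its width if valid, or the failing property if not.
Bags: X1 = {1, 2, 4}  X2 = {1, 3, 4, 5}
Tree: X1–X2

A tree decomposition must satisfy three properties: every vertex lies in some bag; for every edge, both endpoints lie together in some bag; and for every vertex, the bags containing it form a connected subtree. Here edge (3,2) lies in no bag, so the decomposition is invalid.

No — edge (3,2) lies in no bag.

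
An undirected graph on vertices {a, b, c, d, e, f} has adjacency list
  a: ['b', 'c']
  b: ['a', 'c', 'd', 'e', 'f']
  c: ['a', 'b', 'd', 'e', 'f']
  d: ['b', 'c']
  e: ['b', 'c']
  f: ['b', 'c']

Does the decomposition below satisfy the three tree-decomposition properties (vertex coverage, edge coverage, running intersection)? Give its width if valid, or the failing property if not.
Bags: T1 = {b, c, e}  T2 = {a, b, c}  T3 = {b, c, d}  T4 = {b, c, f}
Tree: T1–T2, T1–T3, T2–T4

Vertex coverage: the bags together contain {a, b, c, d, e, f}, the full vertex set. Edge coverage: each edge of G has both endpoints in at least one bag. Running intersection: for every vertex, the bags containing it form a connected subtree. All three properties hold, so this is a valid tree decomposition of width max|bag| − 1 = 2, and hence tw(G) ≤ 2.

Yes; width 2.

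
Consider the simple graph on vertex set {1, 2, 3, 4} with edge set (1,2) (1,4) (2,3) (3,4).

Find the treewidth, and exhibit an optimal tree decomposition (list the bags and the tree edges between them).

Every bag has size at most 3, so the width is 3 − 1 = 2 and tw(G) ≤ 2. Since 4–1–2–3–4 is a cycle in G, G is not acyclic. Forests are exactly the graphs of treewidth ≤ 1, so tw(G) ≥ 2. Therefore the treewidth is 2.

Treewidth 2.
One optimal decomposition is:
Bags: B1 = {1, 2, 4}  B2 = {2, 3, 4}
Tree: B1–B2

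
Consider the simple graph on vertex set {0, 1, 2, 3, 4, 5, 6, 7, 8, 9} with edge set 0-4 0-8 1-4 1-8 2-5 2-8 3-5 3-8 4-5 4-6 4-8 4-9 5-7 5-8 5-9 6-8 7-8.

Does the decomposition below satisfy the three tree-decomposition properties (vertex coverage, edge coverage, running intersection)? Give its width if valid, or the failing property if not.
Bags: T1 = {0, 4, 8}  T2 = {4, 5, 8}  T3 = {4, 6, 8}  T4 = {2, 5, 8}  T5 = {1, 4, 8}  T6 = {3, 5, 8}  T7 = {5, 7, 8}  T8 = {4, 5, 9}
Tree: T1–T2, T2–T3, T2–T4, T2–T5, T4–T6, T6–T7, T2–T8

Vertex coverage: the bags together contain {0, 1, 2, 3, 4, 5, 6, 7, 8, 9}, the full vertex set. Edge coverage: each edge of G has both endpoints in at least one bag. Running intersection: for every vertex, the bags containing it form a connected subtree. All three properties hold, so this is a valid tree decomposition of width max|bag| − 1 = 2, and hence tw(G) ≤ 2.

Yes; width 2.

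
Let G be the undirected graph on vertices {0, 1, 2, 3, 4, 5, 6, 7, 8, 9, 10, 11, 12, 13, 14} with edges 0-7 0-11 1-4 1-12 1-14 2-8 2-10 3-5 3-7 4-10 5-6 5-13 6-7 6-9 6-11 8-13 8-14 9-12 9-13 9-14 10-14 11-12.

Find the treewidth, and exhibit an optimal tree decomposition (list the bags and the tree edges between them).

Treewidth 3.
One such decomposition:
Bags: B1 = {0, 3, 5, 7}  B2 = {0, 5, 6, 7}  B3 = {0, 5, 6, 11}  B4 = {5, 6, 11, 13}  B5 = {6, 9, 11, 13}  B6 = {9, 11, 12, 13}  B7 = {8, 9, 12, 13}  B8 = {8, 9, 12, 14}  B9 = {1, 8, 12, 14}  B10 = {1, 2, 8, 14}  B11 = {1, 2, 10, 14}  B12 = {1, 2, 4, 10}
Tree: B1–B2, B2–B3, B3–B4, B4–B5, B5–B6, B6–B7, B7–B8, B8–B9, B9–B10, B10–B11, B11–B12

The largest bag has 4 vertices, giving width 3; this decomposition certifies tw(G) ≤ 3. For the lower bound: the 4 vertex sets {0,3,7}, {5}, {6}, {9,11,12,13} are disjoint, each induces a connected subgraph, and every pair is joined by at least one edge of G. Contracting each set to a single vertex therefore yields K_{4} as a minor, and since treewidth is minor-monotone, tw(G) ≥ tw(K_{4}) = 3. Combining the bounds, tw(G) = 3.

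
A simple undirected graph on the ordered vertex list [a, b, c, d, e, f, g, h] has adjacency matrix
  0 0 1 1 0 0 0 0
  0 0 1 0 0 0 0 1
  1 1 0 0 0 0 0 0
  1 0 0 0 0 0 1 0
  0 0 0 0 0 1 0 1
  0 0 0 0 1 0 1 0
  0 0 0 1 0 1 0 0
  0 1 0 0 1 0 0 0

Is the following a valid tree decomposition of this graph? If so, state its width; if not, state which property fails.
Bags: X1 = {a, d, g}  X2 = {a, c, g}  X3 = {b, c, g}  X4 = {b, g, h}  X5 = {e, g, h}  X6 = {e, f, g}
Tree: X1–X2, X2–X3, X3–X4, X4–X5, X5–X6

Checking the three conditions: (i) the bags cover all of {a, b, c, d, e, f, g, h}; (ii) for each edge, some bag contains both endpoints; (iii) the bags containing any fixed vertex form a subtree. All hold, so the decomposition is valid with width 3 − 1 = 2.

Yes; width 2.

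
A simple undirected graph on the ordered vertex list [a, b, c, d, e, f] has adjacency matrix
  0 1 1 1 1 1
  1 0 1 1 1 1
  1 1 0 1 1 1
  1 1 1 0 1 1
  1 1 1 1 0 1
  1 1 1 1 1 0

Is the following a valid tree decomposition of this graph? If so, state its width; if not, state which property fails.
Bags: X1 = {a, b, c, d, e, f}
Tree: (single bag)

Every vertex of G appears in some bag (union = {a, b, c, d, e, f}); every edge is covered by a bag; and for each vertex v the set of bags containing v is connected in the bag tree. The decomposition is therefore valid. The largest bag has 6 vertices, so the width is 5.

Yes; width 5.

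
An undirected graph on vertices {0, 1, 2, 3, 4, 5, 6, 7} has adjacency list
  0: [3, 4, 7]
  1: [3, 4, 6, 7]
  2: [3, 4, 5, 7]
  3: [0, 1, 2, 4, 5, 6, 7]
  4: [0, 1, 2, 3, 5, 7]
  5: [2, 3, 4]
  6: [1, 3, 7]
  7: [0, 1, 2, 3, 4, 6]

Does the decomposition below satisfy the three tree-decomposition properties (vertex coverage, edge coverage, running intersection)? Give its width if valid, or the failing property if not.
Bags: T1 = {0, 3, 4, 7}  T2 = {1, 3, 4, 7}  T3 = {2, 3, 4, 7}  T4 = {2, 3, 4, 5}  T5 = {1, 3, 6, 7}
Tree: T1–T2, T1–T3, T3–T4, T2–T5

Yes; width 3.

Every vertex of G appears in some bag (union = {0, 1, 2, 3, 4, 5, 6, 7}); every edge is covered by a bag; and for each vertex v the set of bags containing v is connected in the bag tree. The decomposition is therefore valid. The largest bag has 4 vertices, so the width is 3.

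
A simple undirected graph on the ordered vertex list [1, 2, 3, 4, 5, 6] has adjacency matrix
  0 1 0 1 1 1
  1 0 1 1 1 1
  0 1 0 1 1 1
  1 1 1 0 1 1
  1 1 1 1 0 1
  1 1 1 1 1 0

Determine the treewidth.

A width-4 tree decomposition is:
Bags: B1 = {2, 3, 4, 5, 6}  B2 = {1, 2, 4, 5, 6}
Tree: B1–B2
The largest bag has 5 vertices, giving width 4; this decomposition certifies tw(G) ≤ 4. Conversely, {1, 2, 4, 5, 6} is a clique of size 5, and the vertices of any clique must share a bag in every tree decomposition; so some bag has ≥ 5 vertices and tw(G) ≥ 4. Combining the bounds, tw(G) = 4.

4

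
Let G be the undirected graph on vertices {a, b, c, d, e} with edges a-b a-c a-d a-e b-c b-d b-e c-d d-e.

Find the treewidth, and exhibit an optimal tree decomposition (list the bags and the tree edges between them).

Treewidth 3.
Bags: B1 = {a, b, c, d}  B2 = {a, b, d, e}
Tree: B1–B2

Each bag holds 4 vertices, so the decomposition has width 3, which upper-bounds the treewidth. For the lower bound, the 4 vertices {a, b, d, e} are pairwise adjacent, and any tree decomposition puts a clique entirely inside one bag — forcing width ≥ 3. Hence tw(G) = 3 exactly.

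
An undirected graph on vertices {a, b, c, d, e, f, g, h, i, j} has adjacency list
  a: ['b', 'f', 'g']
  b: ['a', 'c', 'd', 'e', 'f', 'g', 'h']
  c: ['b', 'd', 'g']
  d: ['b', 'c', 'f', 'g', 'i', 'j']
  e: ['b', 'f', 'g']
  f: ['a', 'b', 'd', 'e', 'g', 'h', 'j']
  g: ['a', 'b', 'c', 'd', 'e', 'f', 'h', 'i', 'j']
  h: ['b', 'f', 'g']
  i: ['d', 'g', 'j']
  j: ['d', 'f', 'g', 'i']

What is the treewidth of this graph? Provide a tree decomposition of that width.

Each bag holds 4 vertices, so the decomposition has width 3, which upper-bounds the treewidth. Conversely, {b, c, d, g} is a clique of size 4, and the vertices of any clique must share a bag in every tree decomposition; so some bag has ≥ 4 vertices and tw(G) ≥ 3. Therefore the treewidth is 3.

Treewidth 3.
Bags: B1 = {d, g, i, j}  B2 = {d, f, g, j}  B3 = {b, d, f, g}  B4 = {a, b, f, g}  B5 = {b, e, f, g}  B6 = {b, c, d, g}  B7 = {b, f, g, h}
Tree: B1–B2, B2–B3, B3–B4, B4–B5, B3–B6, B5–B7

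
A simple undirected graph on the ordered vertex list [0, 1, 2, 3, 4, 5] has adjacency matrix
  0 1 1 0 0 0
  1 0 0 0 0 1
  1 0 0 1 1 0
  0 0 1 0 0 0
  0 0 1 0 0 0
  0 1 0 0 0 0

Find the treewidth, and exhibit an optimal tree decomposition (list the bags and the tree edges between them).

Treewidth 1.
One such decomposition:
Bags: B1 = {2, 4}  B2 = {0, 2}  B3 = {0, 1}  B4 = {1, 5}  B5 = {2, 3}
Tree: B1–B2, B2–B3, B3–B4, B1–B5

Each bag holds 2 vertices, so the decomposition has width 1, which upper-bounds the treewidth. Any graph with an edge has treewidth ≥ 1, and G has the edge 2–4. Hence tw(G) = 1 exactly.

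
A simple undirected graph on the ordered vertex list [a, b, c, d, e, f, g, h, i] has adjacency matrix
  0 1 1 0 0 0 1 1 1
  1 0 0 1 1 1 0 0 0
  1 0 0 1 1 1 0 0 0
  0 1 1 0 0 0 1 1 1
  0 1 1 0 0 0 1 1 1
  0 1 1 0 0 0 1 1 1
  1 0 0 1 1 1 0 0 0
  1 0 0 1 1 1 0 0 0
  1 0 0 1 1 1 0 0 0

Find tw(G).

A width-4 tree decomposition is:
Bags: B1 = {a, d, e, f, g}  B2 = {a, c, d, e, f}  B3 = {a, d, e, f, h}  B4 = {a, b, d, e, f}  B5 = {a, d, e, f, i}
Tree: B1–B2, B2–B3, B3–B4, B4–B5
The largest bag has 5 vertices, giving width 4; this decomposition certifies tw(G) ≤ 4. For the lower bound: the 5 vertex sets {e,g}, {a,c}, {f,h}, {d}, {b} are disjoint, each induces a connected subgraph, and every pair is joined by at least one edge of G. Contracting each set to a single vertex therefore yields K_{5} as a minor, and since treewidth is minor-monotone, tw(G) ≥ tw(K_{5}) = 4. Combining the bounds, tw(G) = 4.

4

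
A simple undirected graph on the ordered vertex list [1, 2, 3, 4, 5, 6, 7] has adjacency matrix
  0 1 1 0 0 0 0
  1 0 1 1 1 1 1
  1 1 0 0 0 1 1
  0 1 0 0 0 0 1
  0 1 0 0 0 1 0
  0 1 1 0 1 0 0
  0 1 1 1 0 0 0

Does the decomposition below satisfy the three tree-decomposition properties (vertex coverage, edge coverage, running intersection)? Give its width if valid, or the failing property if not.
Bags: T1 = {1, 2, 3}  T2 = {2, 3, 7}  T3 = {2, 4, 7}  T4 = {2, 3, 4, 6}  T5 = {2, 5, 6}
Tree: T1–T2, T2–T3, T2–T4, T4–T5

No — bags containing vertex 4 are not connected in the tree.

A tree decomposition must satisfy three properties: every vertex lies in some bag; for every edge, both endpoints lie together in some bag; and for every vertex, the bags containing it form a connected subtree. Here bags containing vertex 4 are not connected in the tree, so the decomposition is invalid.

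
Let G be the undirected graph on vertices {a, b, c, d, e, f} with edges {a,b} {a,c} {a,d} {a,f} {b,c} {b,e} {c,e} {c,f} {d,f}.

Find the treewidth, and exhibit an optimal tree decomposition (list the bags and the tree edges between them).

Treewidth 2.
Bags: B1 = {a, c, f}  B2 = {a, d, f}  B3 = {a, b, c}  B4 = {b, c, e}
Tree: B1–B2, B1–B3, B3–B4

The largest bag has 3 vertices, giving width 2; this decomposition certifies tw(G) ≤ 2. For the lower bound, the 3 vertices {a, d, f} are pairwise adjacent, and any tree decomposition puts a clique entirely inside one bag — forcing width ≥ 2. Hence tw(G) = 2 exactly.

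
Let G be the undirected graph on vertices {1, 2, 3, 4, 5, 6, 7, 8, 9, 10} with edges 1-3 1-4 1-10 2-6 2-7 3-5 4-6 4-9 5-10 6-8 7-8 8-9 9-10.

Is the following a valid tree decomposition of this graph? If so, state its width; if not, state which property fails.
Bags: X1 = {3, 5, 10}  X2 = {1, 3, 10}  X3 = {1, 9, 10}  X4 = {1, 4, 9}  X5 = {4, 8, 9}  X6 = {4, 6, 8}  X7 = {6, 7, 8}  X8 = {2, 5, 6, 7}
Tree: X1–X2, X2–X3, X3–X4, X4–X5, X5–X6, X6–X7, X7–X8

A tree decomposition must satisfy three properties: every vertex lies in some bag; for every edge, both endpoints lie together in some bag; and for every vertex, the bags containing it form a connected subtree. Here bags containing vertex 5 are not connected in the tree, so the decomposition is invalid.

No — bags containing vertex 5 are not connected in the tree.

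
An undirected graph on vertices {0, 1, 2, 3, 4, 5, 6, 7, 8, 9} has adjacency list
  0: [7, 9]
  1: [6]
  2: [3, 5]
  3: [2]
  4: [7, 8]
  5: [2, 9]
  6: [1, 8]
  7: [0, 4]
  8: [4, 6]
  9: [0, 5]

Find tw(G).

A width-1 tree decomposition is:
Bags: B1 = {1, 6}  B2 = {6, 8}  B3 = {4, 8}  B4 = {4, 7}  B5 = {0, 7}  B6 = {0, 9}  B7 = {5, 9}  B8 = {2, 5}  B9 = {2, 3}
Tree: B1–B2, B2–B3, B3–B4, B4–B5, B5–B6, B6–B7, B7–B8, B8–B9
Every bag has size at most 2, so the width is 2 − 1 = 1 and tw(G) ≤ 1. G has an edge, so its treewidth is at least 1. The upper and lower bounds meet at 1, so that is the treewidth.

1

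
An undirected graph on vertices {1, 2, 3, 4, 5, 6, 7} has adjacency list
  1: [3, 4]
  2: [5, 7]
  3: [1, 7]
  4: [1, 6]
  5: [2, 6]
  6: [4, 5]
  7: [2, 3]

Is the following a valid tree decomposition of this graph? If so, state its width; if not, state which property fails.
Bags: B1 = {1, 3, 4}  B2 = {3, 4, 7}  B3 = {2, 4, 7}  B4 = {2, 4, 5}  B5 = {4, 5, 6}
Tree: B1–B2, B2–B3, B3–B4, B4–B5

Checking the three conditions: (i) the bags cover all of {1, 2, 3, 4, 5, 6, 7}; (ii) for each edge, some bag contains both endpoints; (iii) the bags containing any fixed vertex form a subtree. All hold, so the decomposition is valid with width 3 − 1 = 2.

Yes; width 2.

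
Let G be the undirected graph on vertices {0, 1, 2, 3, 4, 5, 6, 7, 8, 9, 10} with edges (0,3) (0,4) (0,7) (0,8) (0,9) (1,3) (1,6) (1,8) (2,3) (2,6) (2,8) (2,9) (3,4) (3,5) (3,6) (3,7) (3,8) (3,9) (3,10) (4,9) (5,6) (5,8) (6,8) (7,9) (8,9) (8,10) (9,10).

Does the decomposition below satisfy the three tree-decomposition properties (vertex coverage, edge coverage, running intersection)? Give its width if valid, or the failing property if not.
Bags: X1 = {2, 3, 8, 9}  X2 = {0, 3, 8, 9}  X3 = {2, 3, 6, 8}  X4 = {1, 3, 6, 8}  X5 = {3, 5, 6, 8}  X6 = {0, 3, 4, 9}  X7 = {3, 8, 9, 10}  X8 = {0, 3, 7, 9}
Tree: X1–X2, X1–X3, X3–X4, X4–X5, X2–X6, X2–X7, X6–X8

Checking the three conditions: (i) the bags cover all of {0, 1, 2, 3, 4, 5, 6, 7, 8, 9, 10}; (ii) for each edge, some bag contains both endpoints; (iii) the bags containing any fixed vertex form a subtree. All hold, so the decomposition is valid with width 4 − 1 = 3.

Yes; width 3.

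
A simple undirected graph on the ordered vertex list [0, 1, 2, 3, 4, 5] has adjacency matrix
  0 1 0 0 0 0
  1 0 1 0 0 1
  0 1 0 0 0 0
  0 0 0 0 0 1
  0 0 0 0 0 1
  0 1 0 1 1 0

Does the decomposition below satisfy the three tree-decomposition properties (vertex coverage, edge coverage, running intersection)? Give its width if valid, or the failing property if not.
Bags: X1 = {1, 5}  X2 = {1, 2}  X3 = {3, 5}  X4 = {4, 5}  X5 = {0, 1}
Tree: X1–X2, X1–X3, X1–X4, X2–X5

Yes; width 1.

Checking the three conditions: (i) the bags cover all of {0, 1, 2, 3, 4, 5}; (ii) for each edge, some bag contains both endpoints; (iii) the bags containing any fixed vertex form a subtree. All hold, so the decomposition is valid with width 2 − 1 = 1.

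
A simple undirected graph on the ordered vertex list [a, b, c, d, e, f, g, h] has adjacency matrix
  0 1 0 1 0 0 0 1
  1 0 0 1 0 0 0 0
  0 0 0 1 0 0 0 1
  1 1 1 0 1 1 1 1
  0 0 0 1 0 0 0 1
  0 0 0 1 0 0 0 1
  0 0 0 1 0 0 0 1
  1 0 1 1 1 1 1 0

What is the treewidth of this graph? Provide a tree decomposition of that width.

Every bag has size at most 3, so the width is 3 − 1 = 2 and tw(G) ≤ 2. Conversely, {d, f, h} is a clique of size 3, and the vertices of any clique must share a bag in every tree decomposition; so some bag has ≥ 3 vertices and tw(G) ≥ 2. Combining the bounds, tw(G) = 2.

Treewidth 2.
One optimal decomposition is:
Bags: B1 = {a, b, d}  B2 = {a, d, h}  B3 = {d, g, h}  B4 = {c, d, h}  B5 = {d, e, h}  B6 = {d, f, h}
Tree: B1–B2, B2–B3, B2–B4, B2–B5, B4–B6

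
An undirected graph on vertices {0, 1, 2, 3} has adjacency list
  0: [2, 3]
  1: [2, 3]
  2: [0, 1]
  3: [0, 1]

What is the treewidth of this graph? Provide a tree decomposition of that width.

Each bag holds 3 vertices, so the decomposition has width 2, which upper-bounds the treewidth. Since 2–1–3–0–2 is a cycle in G, G is not acyclic. Forests are exactly the graphs of treewidth ≤ 1, so tw(G) ≥ 2. Therefore the treewidth is 2.

Treewidth 2.
One such decomposition:
Bags: B1 = {1, 2, 3}  B2 = {0, 2, 3}
Tree: B1–B2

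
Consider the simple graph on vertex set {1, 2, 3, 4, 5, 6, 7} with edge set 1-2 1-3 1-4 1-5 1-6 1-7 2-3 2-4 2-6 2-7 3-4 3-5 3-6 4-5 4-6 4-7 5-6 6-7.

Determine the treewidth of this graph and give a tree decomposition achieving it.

Treewidth 4.
One optimal decomposition is:
Bags: B1 = {1, 2, 4, 6, 7}  B2 = {1, 2, 3, 4, 6}  B3 = {1, 3, 4, 5, 6}
Tree: B1–B2, B2–B3

Every bag has size at most 5, so the width is 5 − 1 = 4 and tw(G) ≤ 4. For the lower bound, the 5 vertices {1, 2, 3, 4, 6} are pairwise adjacent, and any tree decomposition puts a clique entirely inside one bag — forcing width ≥ 4. Combining the bounds, tw(G) = 4.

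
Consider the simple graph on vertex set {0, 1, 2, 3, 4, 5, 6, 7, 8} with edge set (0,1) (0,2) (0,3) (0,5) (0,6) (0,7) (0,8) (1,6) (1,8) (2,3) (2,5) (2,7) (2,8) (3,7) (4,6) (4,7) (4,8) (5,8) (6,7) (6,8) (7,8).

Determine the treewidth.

A width-3 tree decomposition is:
Bags: B1 = {0, 2, 7, 8}  B2 = {0, 2, 5, 8}  B3 = {0, 6, 7, 8}  B4 = {0, 1, 6, 8}  B5 = {0, 2, 3, 7}  B6 = {4, 6, 7, 8}
Tree: B1–B2, B1–B3, B3–B4, B1–B5, B3–B6
The largest bag has 4 vertices, giving width 3; this decomposition certifies tw(G) ≤ 3. For the lower bound, the 4 vertices {0, 1, 6, 8} are pairwise adjacent, and any tree decomposition puts a clique entirely inside one bag — forcing width ≥ 3. The upper and lower bounds meet at 3, so that is the treewidth.

3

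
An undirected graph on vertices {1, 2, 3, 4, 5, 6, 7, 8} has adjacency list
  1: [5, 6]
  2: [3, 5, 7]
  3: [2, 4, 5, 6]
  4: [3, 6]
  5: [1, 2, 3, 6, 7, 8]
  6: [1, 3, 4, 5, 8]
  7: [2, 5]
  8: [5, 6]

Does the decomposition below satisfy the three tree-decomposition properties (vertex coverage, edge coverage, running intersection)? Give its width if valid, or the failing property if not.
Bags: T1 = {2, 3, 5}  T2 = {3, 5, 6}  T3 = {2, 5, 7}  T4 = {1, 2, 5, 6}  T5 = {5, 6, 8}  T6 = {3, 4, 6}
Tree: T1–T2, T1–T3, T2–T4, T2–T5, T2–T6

No — bags containing vertex 2 are not connected in the tree.

A tree decomposition must satisfy three properties: every vertex lies in some bag; for every edge, both endpoints lie together in some bag; and for every vertex, the bags containing it form a connected subtree. Here bags containing vertex 2 are not connected in the tree, so the decomposition is invalid.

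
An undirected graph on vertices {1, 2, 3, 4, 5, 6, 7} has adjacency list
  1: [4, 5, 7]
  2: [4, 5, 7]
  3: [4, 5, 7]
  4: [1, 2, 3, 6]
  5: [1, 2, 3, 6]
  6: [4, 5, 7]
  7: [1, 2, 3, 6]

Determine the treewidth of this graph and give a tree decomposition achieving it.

The largest bag has 4 vertices, giving width 3; this decomposition certifies tw(G) ≤ 3. For the lower bound: the 4 vertex sets {2,4}, {3,7}, {5}, {6} are disjoint, each induces a connected subgraph, and every pair is joined by at least one edge of G. Contracting each set to a single vertex therefore yields K_{4} as a minor, and since treewidth is minor-monotone, tw(G) ≥ tw(K_{4}) = 3. Combining the bounds, tw(G) = 3.

Treewidth 3.
One optimal decomposition is:
Bags: B1 = {2, 4, 5, 7}  B2 = {3, 4, 5, 7}  B3 = {4, 5, 6, 7}  B4 = {1, 4, 5, 7}
Tree: B1–B2, B2–B3, B3–B4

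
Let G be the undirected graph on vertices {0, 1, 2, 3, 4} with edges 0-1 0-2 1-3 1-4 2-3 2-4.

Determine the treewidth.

A width-2 tree decomposition is:
Bags: B1 = {1, 2, 3}  B2 = {1, 2, 4}  B3 = {0, 1, 2}
Tree: B1–B2, B2–B3
The largest bag has 3 vertices, giving width 2; this decomposition certifies tw(G) ≤ 2. The edges 3–1–4–2–3 form a cycle, so G is not a tree and its treewidth is at least 2. Therefore the treewidth is 2.

2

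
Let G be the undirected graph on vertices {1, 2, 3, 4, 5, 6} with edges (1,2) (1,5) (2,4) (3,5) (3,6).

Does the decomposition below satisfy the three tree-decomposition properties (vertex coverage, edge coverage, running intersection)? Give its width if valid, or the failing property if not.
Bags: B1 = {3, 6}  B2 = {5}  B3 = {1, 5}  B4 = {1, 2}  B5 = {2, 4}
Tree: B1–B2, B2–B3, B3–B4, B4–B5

A tree decomposition must satisfy three properties: every vertex lies in some bag; for every edge, both endpoints lie together in some bag; and for every vertex, the bags containing it form a connected subtree. Here edge (3,5) lies in no bag, so the decomposition is invalid.

No — edge (3,5) lies in no bag.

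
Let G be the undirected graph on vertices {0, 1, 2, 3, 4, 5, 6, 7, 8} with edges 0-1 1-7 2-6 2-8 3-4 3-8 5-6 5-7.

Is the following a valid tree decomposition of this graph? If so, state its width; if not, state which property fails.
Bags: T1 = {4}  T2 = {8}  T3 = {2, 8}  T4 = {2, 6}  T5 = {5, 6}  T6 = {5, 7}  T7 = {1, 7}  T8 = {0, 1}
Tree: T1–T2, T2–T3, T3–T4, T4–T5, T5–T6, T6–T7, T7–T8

No — vertex 3 appears in no bag.

A tree decomposition must satisfy three properties: every vertex lies in some bag; for every edge, both endpoints lie together in some bag; and for every vertex, the bags containing it form a connected subtree. Here vertex 3 appears in no bag, so the decomposition is invalid.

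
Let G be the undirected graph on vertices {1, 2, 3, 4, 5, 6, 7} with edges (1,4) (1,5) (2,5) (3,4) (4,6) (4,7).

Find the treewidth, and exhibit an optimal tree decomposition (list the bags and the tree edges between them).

Each bag holds 2 vertices, so the decomposition has width 1, which upper-bounds the treewidth. Since G has at least one edge (e.g. 5–1), it is not an edgeless graph, so tw(G) ≥ 1. The upper and lower bounds meet at 1, so that is the treewidth.

Treewidth 1.
One such decomposition:
Bags: B1 = {1, 5}  B2 = {2, 5}  B3 = {1, 4}  B4 = {3, 4}  B5 = {4, 6}  B6 = {4, 7}
Tree: B1–B2, B1–B3, B3–B4, B4–B5, B3–B6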